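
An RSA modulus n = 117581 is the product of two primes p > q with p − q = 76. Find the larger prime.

Since p = q + 76, we have 117581 = q(q + 76), so q² + 76q − 117581 = 0.
Discriminant: 76² + 4·117581 = 5776 + 470324 = 476100; √476100 = 690.
q = (−76 + 690)/2 = 307, and p = q + 76 = 383.
Check: 307 · 383 = 117581.

383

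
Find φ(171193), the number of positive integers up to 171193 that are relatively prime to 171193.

Factor: 171193 = 11 · 79 · 197.
φ(171193) = (11−1) · (79−1) · (197−1) = 10 · 78 · 196 = 152880.

152880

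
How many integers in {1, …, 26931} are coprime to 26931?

Factor: 26931 = 3 · 47 · 191.
φ(26931) = (3−1) · (47−1) · (191−1) = 2 · 46 · 190 = 17480.

17480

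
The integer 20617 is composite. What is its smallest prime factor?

20617 is odd.
Digit sum 16, not divisible by 3.
Ends in 7: not divisible by 5.
7: 20617 = 7·2945 + 2
11: 20617 = 11·1874 + 3
13: 20617 = 13·1585 + 12
17: 20617 = 17·1212 + 13
19: 20617 = 19·1085 + 2
23: 20617 = 23·896 + 9
29: 20617 = 29·710 + 27
31: 20617 = 31·665 + 2
37: 20617 = 37·557 + 8
41: 20617 = 41·502 + 35
43: 20617 = 43·479 + 20
47: 20617 = 47·438 + 31
53: 20617 = 53·389

53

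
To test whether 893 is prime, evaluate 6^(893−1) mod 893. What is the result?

291

6^1 ≡ 6 (mod 893)
6^2 ≡ 6^2 = 36 ≡ 36 (mod 893)
6^4 ≡ 36^2 = 1296 ≡ 403 (mod 893)
6^8 ≡ 403^2 = 162409 ≡ 776 (mod 893)
6^16 ≡ 776^2 = 602176 ≡ 294 (mod 893)
6^32 ≡ 294^2 = 86436 ≡ 708 (mod 893)
6^64 ≡ 708^2 = 501264 ≡ 291 (mod 893)
6^128 ≡ 291^2 = 84681 ≡ 739 (mod 893)
6^256 ≡ 739^2 = 546121 ≡ 498 (mod 893)
6^512 ≡ 498^2 = 248004 ≡ 643 (mod 893)
892 = 512 + 256 + 64 + 32 + 16 + 8 + 4 in binary powers of 2.
So 6^892 ≡ 643 · 498 · 291 · 708 · 294 · 776 · 403 ≡ 291 (mod 893).
Since 291 ≠ 1, base 6 is a Fermat witness: 893 is composite.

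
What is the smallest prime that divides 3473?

3473 is odd.
Digit sum 17, not divisible by 3.
Ends in 3: not divisible by 5.
7: 3473 = 7·496 + 1
11: 3473 = 11·315 + 8
13: 3473 = 13·267 + 2
17: 3473 = 17·204 + 5
19: 3473 = 19·182 + 15
23: 3473 = 23·151

23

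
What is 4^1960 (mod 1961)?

1561

4^1 ≡ 4 (mod 1961)
4^2 ≡ 4^2 = 16 ≡ 16 (mod 1961)
4^4 ≡ 16^2 = 256 ≡ 256 (mod 1961)
4^8 ≡ 256^2 = 65536 ≡ 823 (mod 1961)
4^16 ≡ 823^2 = 677329 ≡ 784 (mod 1961)
4^32 ≡ 784^2 = 614656 ≡ 863 (mod 1961)
4^64 ≡ 863^2 = 744769 ≡ 1550 (mod 1961)
4^128 ≡ 1550^2 = 2402500 ≡ 275 (mod 1961)
4^256 ≡ 275^2 = 75625 ≡ 1107 (mod 1961)
4^512 ≡ 1107^2 = 1225449 ≡ 1785 (mod 1961)
4^1024 ≡ 1785^2 = 3186225 ≡ 1561 (mod 1961)
1960 = 1024 + 512 + 256 + 128 + 32 + 8 in binary powers of 2.
So 4^1960 ≡ 1561 · 1785 · 1107 · 275 · 863 · 823 ≡ 1561 (mod 1961).
Since 1561 ≠ 1, base 4 is a Fermat witness: 1961 is composite.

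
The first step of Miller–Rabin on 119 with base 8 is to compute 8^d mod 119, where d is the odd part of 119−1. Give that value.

36

119 − 1 = 118 = 2^1 · 59, so d = 59.
8^1 ≡ 8 (mod 119)
8^2 ≡ 8^2 = 64 ≡ 64 (mod 119)
8^4 ≡ 64^2 = 4096 ≡ 50 (mod 119)
8^8 ≡ 50^2 = 2500 ≡ 1 (mod 119)
8^16 ≡ 1^2 = 1 ≡ 1 (mod 119)
8^32 ≡ 1^2 = 1 ≡ 1 (mod 119)
59 = 32 + 16 + 8 + 2 + 1 in binary powers of 2.
So 8^59 ≡ 1 · 1 · 1 · 64 · 8 ≡ 36 (mod 119).
Squaring chain: 36; never reaches −1, so base 8 is a Miller–Rabin witness that 119 is composite.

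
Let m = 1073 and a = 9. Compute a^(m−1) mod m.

194

9^1 ≡ 9 (mod 1073)
9^2 ≡ 9^2 = 81 ≡ 81 (mod 1073)
9^4 ≡ 81^2 = 6561 ≡ 123 (mod 1073)
9^8 ≡ 123^2 = 15129 ≡ 107 (mod 1073)
9^16 ≡ 107^2 = 11449 ≡ 719 (mod 1073)
9^32 ≡ 719^2 = 516961 ≡ 848 (mod 1073)
9^64 ≡ 848^2 = 719104 ≡ 194 (mod 1073)
9^128 ≡ 194^2 = 37636 ≡ 81 (mod 1073)
9^256 ≡ 81^2 = 6561 ≡ 123 (mod 1073)
9^512 ≡ 123^2 = 15129 ≡ 107 (mod 1073)
9^1024 ≡ 107^2 = 11449 ≡ 719 (mod 1073)
1072 = 1024 + 32 + 16 in binary powers of 2.
So 9^1072 ≡ 719 · 848 · 719 ≡ 194 (mod 1073).
Since 194 ≠ 1, base 9 is a Fermat witness: 1073 is composite.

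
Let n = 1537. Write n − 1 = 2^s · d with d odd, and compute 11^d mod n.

1537 − 1 = 1536 = 2^9 · 3, so d = 3.
11^1 ≡ 11 (mod 1537)
11^2 ≡ 11^2 = 121 ≡ 121 (mod 1537)
3 = 2 + 1 in binary powers of 2.
So 11^3 ≡ 121 · 11 ≡ 1331 (mod 1537).
Squaring chain: 1331 → 937 → 342 → 152 → 49 → 864 → 1051 → 1035 → 1473; never reaches −1, so base 11 is a Miller–Rabin witness that 1537 is composite.

1331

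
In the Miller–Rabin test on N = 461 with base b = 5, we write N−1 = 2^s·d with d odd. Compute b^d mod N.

1

461 − 1 = 460 = 2^2 · 115, so d = 115.
5^1 ≡ 5 (mod 461)
5^2 ≡ 5^2 = 25 ≡ 25 (mod 461)
5^4 ≡ 25^2 = 625 ≡ 164 (mod 461)
5^8 ≡ 164^2 = 26896 ≡ 158 (mod 461)
5^16 ≡ 158^2 = 24964 ≡ 70 (mod 461)
5^32 ≡ 70^2 = 4900 ≡ 290 (mod 461)
5^64 ≡ 290^2 = 84100 ≡ 198 (mod 461)
115 = 64 + 32 + 16 + 2 + 1 in binary powers of 2.
So 5^115 ≡ 198 · 290 · 70 · 25 · 5 ≡ 1 (mod 461).
Since 5^d ≡ 1 (mod 461), base 5 does not prove 461 composite.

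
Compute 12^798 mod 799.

12^1 ≡ 12 (mod 799)
12^2 ≡ 12^2 = 144 ≡ 144 (mod 799)
12^4 ≡ 144^2 = 20736 ≡ 761 (mod 799)
12^8 ≡ 761^2 = 579121 ≡ 645 (mod 799)
12^16 ≡ 645^2 = 416025 ≡ 545 (mod 799)
12^32 ≡ 545^2 = 297025 ≡ 596 (mod 799)
12^64 ≡ 596^2 = 355216 ≡ 460 (mod 799)
12^128 ≡ 460^2 = 211600 ≡ 664 (mod 799)
12^256 ≡ 664^2 = 440896 ≡ 647 (mod 799)
12^512 ≡ 647^2 = 418609 ≡ 732 (mod 799)
798 = 512 + 256 + 16 + 8 + 4 + 2 in binary powers of 2.
So 12^798 ≡ 732 · 647 · 545 · 645 · 761 · 144 ≡ 780 (mod 799).
Since 780 ≠ 1, base 12 is a Fermat witness: 799 is composite.

780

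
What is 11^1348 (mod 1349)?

1094

11^1 ≡ 11 (mod 1349)
11^2 ≡ 11^2 = 121 ≡ 121 (mod 1349)
11^4 ≡ 121^2 = 14641 ≡ 1151 (mod 1349)
11^8 ≡ 1151^2 = 1324801 ≡ 83 (mod 1349)
11^16 ≡ 83^2 = 6889 ≡ 144 (mod 1349)
11^32 ≡ 144^2 = 20736 ≡ 501 (mod 1349)
11^64 ≡ 501^2 = 251001 ≡ 87 (mod 1349)
11^128 ≡ 87^2 = 7569 ≡ 824 (mod 1349)
11^256 ≡ 824^2 = 678976 ≡ 429 (mod 1349)
11^512 ≡ 429^2 = 184041 ≡ 577 (mod 1349)
11^1024 ≡ 577^2 = 332929 ≡ 1075 (mod 1349)
1348 = 1024 + 256 + 64 + 4 in binary powers of 2.
So 11^1348 ≡ 1075 · 429 · 87 · 1151 ≡ 1094 (mod 1349).
Since 1094 ≠ 1, base 11 is a Fermat witness: 1349 is composite.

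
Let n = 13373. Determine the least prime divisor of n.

13373 is odd.
Digit sum 17, not divisible by 3.
Ends in 3: not divisible by 5.
7: 13373 = 7·1910 + 3
11: 13373 = 11·1215 + 8
13: 13373 = 13·1028 + 9
17: 13373 = 17·786 + 11
19: 13373 = 19·703 + 16
23: 13373 = 23·581 + 10
29: 13373 = 29·461 + 4
31: 13373 = 31·431 + 12
37: 13373 = 37·361 + 16
41: 13373 = 41·326 + 7
43: 13373 = 43·311

43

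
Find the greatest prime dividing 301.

301 = 7 · 43
43 is prime.
So 301 = 7 · 43; the largest prime factor is 43.

43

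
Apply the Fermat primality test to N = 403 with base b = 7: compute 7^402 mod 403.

233

7^1 ≡ 7 (mod 403)
7^2 ≡ 7^2 = 49 ≡ 49 (mod 403)
7^4 ≡ 49^2 = 2401 ≡ 386 (mod 403)
7^8 ≡ 386^2 = 148996 ≡ 289 (mod 403)
7^16 ≡ 289^2 = 83521 ≡ 100 (mod 403)
7^32 ≡ 100^2 = 10000 ≡ 328 (mod 403)
7^64 ≡ 328^2 = 107584 ≡ 386 (mod 403)
7^128 ≡ 386^2 = 148996 ≡ 289 (mod 403)
7^256 ≡ 289^2 = 83521 ≡ 100 (mod 403)
402 = 256 + 128 + 16 + 2 in binary powers of 2.
So 7^402 ≡ 100 · 289 · 100 · 49 ≡ 233 (mod 403).
Since 233 ≠ 1, base 7 is a Fermat witness: 403 is composite.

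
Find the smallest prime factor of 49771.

49771 is odd.
Digit sum 28, not divisible by 3.
Ends in 1: not divisible by 5.
7: 49771 = 7·7110 + 1
11: 49771 = 11·4524 + 7
13: 49771 = 13·3828 + 7
17: 49771 = 17·2927 + 12
19: 49771 = 19·2619 + 10
23: 49771 = 23·2163 + 22
29: 49771 = 29·1716 + 7
31: 49771 = 31·1605 + 16
37: 49771 = 37·1345 + 6
41: 49771 = 41·1213 + 38
43: 49771 = 43·1157 + 20
47: 49771 = 47·1058 + 45
53: 49771 = 53·939 + 4
59: 49771 = 59·843 + 34
61: 49771 = 61·815 + 56
67: 49771 = 67·742 + 57
71: 49771 = 71·701

71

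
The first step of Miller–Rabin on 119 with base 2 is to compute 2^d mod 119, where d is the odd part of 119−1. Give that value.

119 − 1 = 118 = 2^1 · 59, so d = 59.
2^1 ≡ 2 (mod 119)
2^2 ≡ 2^2 = 4 ≡ 4 (mod 119)
2^4 ≡ 4^2 = 16 ≡ 16 (mod 119)
2^8 ≡ 16^2 = 256 ≡ 18 (mod 119)
2^16 ≡ 18^2 = 324 ≡ 86 (mod 119)
2^32 ≡ 86^2 = 7396 ≡ 18 (mod 119)
59 = 32 + 16 + 8 + 2 + 1 in binary powers of 2.
So 2^59 ≡ 18 · 86 · 18 · 4 · 2 ≡ 25 (mod 119).
Squaring chain: 25; never reaches −1, so base 2 is a Miller–Rabin witness that 119 is composite.

25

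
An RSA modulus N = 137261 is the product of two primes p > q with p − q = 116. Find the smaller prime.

317

Since p = q + 116, we have 137261 = q(q + 116), so q² + 116q − 137261 = 0.
Discriminant: 116² + 4·137261 = 13456 + 549044 = 562500; √562500 = 750.
q = (−116 + 750)/2 = 317, and p = q + 116 = 433.
Check: 317 · 433 = 137261.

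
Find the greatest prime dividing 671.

61

671 = 11 · 61
61 is prime.
So 671 = 11 · 61; the largest prime factor is 61.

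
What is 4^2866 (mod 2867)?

4^1 ≡ 4 (mod 2867)
4^2 ≡ 4^2 = 16 ≡ 16 (mod 2867)
4^4 ≡ 16^2 = 256 ≡ 256 (mod 2867)
4^8 ≡ 256^2 = 65536 ≡ 2462 (mod 2867)
4^16 ≡ 2462^2 = 6061444 ≡ 606 (mod 2867)
4^32 ≡ 606^2 = 367236 ≡ 260 (mod 2867)
4^64 ≡ 260^2 = 67600 ≡ 1659 (mod 2867)
4^128 ≡ 1659^2 = 2752281 ≡ 2828 (mod 2867)
4^256 ≡ 2828^2 = 7997584 ≡ 1521 (mod 2867)
4^512 ≡ 1521^2 = 2313441 ≡ 2639 (mod 2867)
4^1024 ≡ 2639^2 = 6964321 ≡ 378 (mod 2867)
4^2048 ≡ 378^2 = 142884 ≡ 2401 (mod 2867)
2866 = 2048 + 512 + 256 + 32 + 16 + 2 in binary powers of 2.
So 4^2866 ≡ 2401 · 2639 · 1521 · 260 · 606 · 16 ≡ 972 (mod 2867).
Since 972 ≠ 1, base 4 is a Fermat witness: 2867 is composite.

972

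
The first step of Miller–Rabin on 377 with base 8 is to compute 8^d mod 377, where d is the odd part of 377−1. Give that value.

377 − 1 = 376 = 2^3 · 47, so d = 47.
8^1 ≡ 8 (mod 377)
8^2 ≡ 8^2 = 64 ≡ 64 (mod 377)
8^4 ≡ 64^2 = 4096 ≡ 326 (mod 377)
8^8 ≡ 326^2 = 106276 ≡ 339 (mod 377)
8^16 ≡ 339^2 = 114921 ≡ 313 (mod 377)
8^32 ≡ 313^2 = 97969 ≡ 326 (mod 377)
47 = 32 + 8 + 4 + 2 + 1 in binary powers of 2.
So 8^47 ≡ 326 · 339 · 326 · 64 · 8 ≡ 31 (mod 377).
Squaring chain: 31 → 207 → 248; never reaches −1, so base 8 is a Miller–Rabin witness that 377 is composite.

31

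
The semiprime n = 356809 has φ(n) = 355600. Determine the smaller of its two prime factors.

φ(n) = (p−1)(q−1) = n − (p+q) + 1, so p + q = 356809 − 355600 + 1 = 1210.
p and q are the roots of t² − 1210t + 356809 = 0.
Discriminant: 1210² − 4·356809 = 1464100 − 1427236 = 36864; √36864 = 192.
q = (1210 − 192)/2 = 509, p = (1210 + 192)/2 = 701.
Check: 509 · 701 = 356809.

509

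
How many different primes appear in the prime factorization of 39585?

5

39585 = 3 · 13195
13195 = 5 · 2639
2639 = 7 · 377
377 = 13 · 29
39585 = 3 · 5 · 7 · 13 · 29, which has 5 distinct prime factors.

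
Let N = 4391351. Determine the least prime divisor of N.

47

4391351 is odd.
Digit sum 26, not divisible by 3.
Ends in 1: not divisible by 5.
7: 4391351 = 7·627335 + 6
11: 4391351 = 11·399213 + 8
13: 4391351 = 13·337796 + 3
17: 4391351 = 17·258314 + 13
19: 4391351 = 19·231123 + 14
23: 4391351 = 23·190928 + 7
29: 4391351 = 29·151425 + 26
31: 4391351 = 31·141656 + 15
37: 4391351 = 37·118685 + 6
41: 4391351 = 41·107106 + 5
43: 4391351 = 43·102124 + 19
47: 4391351 = 47·93433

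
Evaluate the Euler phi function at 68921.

67240

Factor: 68921 = 41^3.
φ(68921) = 41^2·(41−1) = 67240.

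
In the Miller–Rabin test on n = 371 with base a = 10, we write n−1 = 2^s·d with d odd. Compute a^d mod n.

152

371 − 1 = 370 = 2^1 · 185, so d = 185.
10^1 ≡ 10 (mod 371)
10^2 ≡ 10^2 = 100 ≡ 100 (mod 371)
10^4 ≡ 100^2 = 10000 ≡ 354 (mod 371)
10^8 ≡ 354^2 = 125316 ≡ 289 (mod 371)
10^16 ≡ 289^2 = 83521 ≡ 46 (mod 371)
10^32 ≡ 46^2 = 2116 ≡ 261 (mod 371)
10^64 ≡ 261^2 = 68121 ≡ 228 (mod 371)
10^128 ≡ 228^2 = 51984 ≡ 44 (mod 371)
185 = 128 + 32 + 16 + 8 + 1 in binary powers of 2.
So 10^185 ≡ 44 · 261 · 46 · 289 · 10 ≡ 152 (mod 371).
Squaring chain: 152; never reaches −1, so base 10 is a Miller–Rabin witness that 371 is composite.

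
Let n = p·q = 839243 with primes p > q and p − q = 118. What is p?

Since p = q + 118, we have 839243 = q(q + 118), so q² + 118q − 839243 = 0.
Discriminant: 118² + 4·839243 = 13924 + 3356972 = 3370896; √3370896 = 1836.
q = (−118 + 1836)/2 = 859, and p = q + 118 = 977.
Check: 859 · 977 = 839243.

977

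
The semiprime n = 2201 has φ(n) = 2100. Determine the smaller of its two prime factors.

31

φ(n) = (p−1)(q−1) = n − (p+q) + 1, so p + q = 2201 − 2100 + 1 = 102.
p and q are the roots of t² − 102t + 2201 = 0.
Discriminant: 102² − 4·2201 = 10404 − 8804 = 1600; √1600 = 40.
q = (102 − 40)/2 = 31, p = (102 + 40)/2 = 71.
Check: 31 · 71 = 2201.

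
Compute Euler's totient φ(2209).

2162

Factor: 2209 = 47^2.
φ(2209) = 47^1·(47−1) = 2162.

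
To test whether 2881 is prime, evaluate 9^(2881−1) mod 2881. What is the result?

9^1 ≡ 9 (mod 2881)
9^2 ≡ 9^2 = 81 ≡ 81 (mod 2881)
9^4 ≡ 81^2 = 6561 ≡ 799 (mod 2881)
9^8 ≡ 799^2 = 638401 ≡ 1700 (mod 2881)
9^16 ≡ 1700^2 = 2890000 ≡ 357 (mod 2881)
9^32 ≡ 357^2 = 127449 ≡ 685 (mod 2881)
9^64 ≡ 685^2 = 469225 ≡ 2503 (mod 2881)
9^128 ≡ 2503^2 = 6265009 ≡ 1715 (mod 2881)
9^256 ≡ 1715^2 = 2941225 ≡ 2605 (mod 2881)
9^512 ≡ 2605^2 = 6786025 ≡ 1270 (mod 2881)
9^1024 ≡ 1270^2 = 1612900 ≡ 2421 (mod 2881)
9^2048 ≡ 2421^2 = 5861241 ≡ 1287 (mod 2881)
2880 = 2048 + 512 + 256 + 64 in binary powers of 2.
So 9^2880 ≡ 1287 · 1270 · 2605 · 2503 ≡ 1632 (mod 2881).
Since 1632 ≠ 1, base 9 is a Fermat witness: 2881 is composite.

1632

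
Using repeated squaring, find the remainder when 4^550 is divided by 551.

517

4^1 ≡ 4 (mod 551)
4^2 ≡ 4^2 = 16 ≡ 16 (mod 551)
4^4 ≡ 16^2 = 256 ≡ 256 (mod 551)
4^8 ≡ 256^2 = 65536 ≡ 518 (mod 551)
4^16 ≡ 518^2 = 268324 ≡ 538 (mod 551)
4^32 ≡ 538^2 = 289444 ≡ 169 (mod 551)
4^64 ≡ 169^2 = 28561 ≡ 460 (mod 551)
4^128 ≡ 460^2 = 211600 ≡ 16 (mod 551)
4^256 ≡ 16^2 = 256 ≡ 256 (mod 551)
4^512 ≡ 256^2 = 65536 ≡ 518 (mod 551)
550 = 512 + 32 + 4 + 2 in binary powers of 2.
So 4^550 ≡ 518 · 169 · 256 · 16 ≡ 517 (mod 551).
Since 517 ≠ 1, base 4 is a Fermat witness: 551 is composite.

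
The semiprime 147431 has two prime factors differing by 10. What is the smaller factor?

379

Since p = q + 10, we have 147431 = q(q + 10), so q² + 10q − 147431 = 0.
Discriminant: 10² + 4·147431 = 100 + 589724 = 589824; √589824 = 768.
q = (−10 + 768)/2 = 379, and p = q + 10 = 389.
Check: 379 · 389 = 147431.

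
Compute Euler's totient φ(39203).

Factor: 39203 = 197 · 199.
φ(39203) = (197−1) · (199−1) = 196 · 198 = 38808.

38808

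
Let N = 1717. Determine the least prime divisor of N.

17

1717 is odd.
Digit sum 16, not divisible by 3.
Ends in 7: not divisible by 5.
7: 1717 = 7·245 + 2
11: 1717 = 11·156 + 1
13: 1717 = 13·132 + 1
17: 1717 = 17·101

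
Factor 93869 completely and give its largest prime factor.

59

93869 = 37 · 2537
2537 = 43 · 59
59 is prime.
So 93869 = 37 · 43 · 59; the largest prime factor is 59.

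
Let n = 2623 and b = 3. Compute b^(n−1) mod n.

680

3^1 ≡ 3 (mod 2623)
3^2 ≡ 3^2 = 9 ≡ 9 (mod 2623)
3^4 ≡ 9^2 = 81 ≡ 81 (mod 2623)
3^8 ≡ 81^2 = 6561 ≡ 1315 (mod 2623)
3^16 ≡ 1315^2 = 1729225 ≡ 668 (mod 2623)
3^32 ≡ 668^2 = 446224 ≡ 314 (mod 2623)
3^64 ≡ 314^2 = 98596 ≡ 1545 (mod 2623)
3^128 ≡ 1545^2 = 2387025 ≡ 95 (mod 2623)
3^256 ≡ 95^2 = 9025 ≡ 1156 (mod 2623)
3^512 ≡ 1156^2 = 1336336 ≡ 1229 (mod 2623)
3^1024 ≡ 1229^2 = 1510441 ≡ 2216 (mod 2623)
3^2048 ≡ 2216^2 = 4910656 ≡ 400 (mod 2623)
2622 = 2048 + 512 + 32 + 16 + 8 + 4 + 2 in binary powers of 2.
So 3^2622 ≡ 400 · 1229 · 314 · 668 · 1315 · 81 · 9 ≡ 680 (mod 2623).
Since 680 ≠ 1, base 3 is a Fermat witness: 2623 is composite.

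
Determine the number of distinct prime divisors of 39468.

39468 = 2^2 · 9867
9867 = 3 · 3289
3289 = 11 · 299
299 = 13 · 23
39468 = 2^2 · 3 · 11 · 13 · 23, which has 5 distinct prime factors.

5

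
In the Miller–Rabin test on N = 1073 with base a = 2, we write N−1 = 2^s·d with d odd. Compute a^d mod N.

1073 − 1 = 1072 = 2^4 · 67, so d = 67.
2^1 ≡ 2 (mod 1073)
2^2 ≡ 2^2 = 4 ≡ 4 (mod 1073)
2^4 ≡ 4^2 = 16 ≡ 16 (mod 1073)
2^8 ≡ 16^2 = 256 ≡ 256 (mod 1073)
2^16 ≡ 256^2 = 65536 ≡ 83 (mod 1073)
2^32 ≡ 83^2 = 6889 ≡ 451 (mod 1073)
2^64 ≡ 451^2 = 203401 ≡ 604 (mod 1073)
67 = 64 + 2 + 1 in binary powers of 2.
So 2^67 ≡ 604 · 4 · 2 ≡ 540 (mod 1073).
Squaring chain: 540 → 817 → 83 → 451; never reaches −1, so base 2 is a Miller–Rabin witness that 1073 is composite.

540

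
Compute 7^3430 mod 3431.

7^1 ≡ 7 (mod 3431)
7^2 ≡ 7^2 = 49 ≡ 49 (mod 3431)
7^4 ≡ 49^2 = 2401 ≡ 2401 (mod 3431)
7^8 ≡ 2401^2 = 5764801 ≡ 721 (mod 3431)
7^16 ≡ 721^2 = 519841 ≡ 1760 (mod 3431)
7^32 ≡ 1760^2 = 3097600 ≡ 2838 (mod 3431)
7^64 ≡ 2838^2 = 8054244 ≡ 1687 (mod 3431)
7^128 ≡ 1687^2 = 2845969 ≡ 1670 (mod 3431)
7^256 ≡ 1670^2 = 2788900 ≡ 2928 (mod 3431)
7^512 ≡ 2928^2 = 8573184 ≡ 2546 (mod 3431)
7^1024 ≡ 2546^2 = 6482116 ≡ 957 (mod 3431)
7^2048 ≡ 957^2 = 915849 ≡ 3203 (mod 3431)
3430 = 2048 + 1024 + 256 + 64 + 32 + 4 + 2 in binary powers of 2.
So 7^3430 ≡ 3203 · 957 · 2928 · 1687 · 2838 · 2401 · 49 ≡ 3069 (mod 3431).
Since 3069 ≠ 1, base 7 is a Fermat witness: 3431 is composite.

3069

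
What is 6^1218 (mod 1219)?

731

6^1 ≡ 6 (mod 1219)
6^2 ≡ 6^2 = 36 ≡ 36 (mod 1219)
6^4 ≡ 36^2 = 1296 ≡ 77 (mod 1219)
6^8 ≡ 77^2 = 5929 ≡ 1053 (mod 1219)
6^16 ≡ 1053^2 = 1108809 ≡ 738 (mod 1219)
6^32 ≡ 738^2 = 544644 ≡ 970 (mod 1219)
6^64 ≡ 970^2 = 940900 ≡ 1051 (mod 1219)
6^128 ≡ 1051^2 = 1104601 ≡ 187 (mod 1219)
6^256 ≡ 187^2 = 34969 ≡ 837 (mod 1219)
6^512 ≡ 837^2 = 700569 ≡ 863 (mod 1219)
6^1024 ≡ 863^2 = 744769 ≡ 1179 (mod 1219)
1218 = 1024 + 128 + 64 + 2 in binary powers of 2.
So 6^1218 ≡ 1179 · 187 · 1051 · 36 ≡ 731 (mod 1219).
Since 731 ≠ 1, base 6 is a Fermat witness: 1219 is composite.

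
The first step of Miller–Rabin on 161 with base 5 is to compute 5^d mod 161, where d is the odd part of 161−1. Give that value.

161 − 1 = 160 = 2^5 · 5, so d = 5.
5^1 ≡ 5 (mod 161)
5^2 ≡ 5^2 = 25 ≡ 25 (mod 161)
5^4 ≡ 25^2 = 625 ≡ 142 (mod 161)
5 = 4 + 1 in binary powers of 2.
So 5^5 ≡ 142 · 5 ≡ 66 (mod 161).
Squaring chain: 66 → 9 → 81 → 121 → 151; never reaches −1, so base 5 is a Miller–Rabin witness that 161 is composite.

66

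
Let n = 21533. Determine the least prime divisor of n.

21533 is odd.
Digit sum 14, not divisible by 3.
Ends in 3: not divisible by 5.
7: 21533 = 7·3076 + 1
11: 21533 = 11·1957 + 6
13: 21533 = 13·1656 + 5
17: 21533 = 17·1266 + 11
19: 21533 = 19·1133 + 6
23: 21533 = 23·936 + 5
29: 21533 = 29·742 + 15
31: 21533 = 31·694 + 19
37: 21533 = 37·581 + 36
41: 21533 = 41·525 + 8
43: 21533 = 43·500 + 33
47: 21533 = 47·458 + 7
53: 21533 = 53·406 + 15
59: 21533 = 59·364 + 57
61: 21533 = 61·353

61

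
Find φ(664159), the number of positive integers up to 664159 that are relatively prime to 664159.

Factor: 664159 = 41 · 97 · 167.
φ(664159) = (41−1) · (97−1) · (167−1) = 40 · 96 · 166 = 637440.

637440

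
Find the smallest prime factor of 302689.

19

302689 is odd.
Digit sum 28, not divisible by 3.
Ends in 9: not divisible by 5.
7: 302689 = 7·43241 + 2
11: 302689 = 11·27517 + 2
13: 302689 = 13·23283 + 10
17: 302689 = 17·17805 + 4
19: 302689 = 19·15931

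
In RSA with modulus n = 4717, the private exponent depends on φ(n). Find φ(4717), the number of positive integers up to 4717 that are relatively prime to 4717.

4576

Factor: 4717 = 53 · 89.
φ(4717) = (53−1) · (89−1) = 52 · 88 = 4576.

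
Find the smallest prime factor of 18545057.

59

18545057 is odd.
Digit sum 35, not divisible by 3.
Ends in 7: not divisible by 5.
7: 18545057 = 7·2649293 + 6
11: 18545057 = 11·1685914 + 3
13: 18545057 = 13·1426542 + 11
17: 18545057 = 17·1090885 + 12
19: 18545057 = 19·976055 + 12
23: 18545057 = 23·806306 + 19
29: 18545057 = 29·639484 + 21
31: 18545057 = 31·598227 + 20
37: 18545057 = 37·501217 + 28
41: 18545057 = 41·452318 + 19
43: 18545057 = 43·431280 + 17
47: 18545057 = 47·394575 + 32
53: 18545057 = 53·349906 + 39
59: 18545057 = 59·314323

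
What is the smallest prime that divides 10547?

10547 is odd.
Digit sum 17, not divisible by 3.
Ends in 7: not divisible by 5.
7: 10547 = 7·1506 + 5
11: 10547 = 11·958 + 9
13: 10547 = 13·811 + 4
17: 10547 = 17·620 + 7
19: 10547 = 19·555 + 2
23: 10547 = 23·458 + 13
29: 10547 = 29·363 + 20
31: 10547 = 31·340 + 7
37: 10547 = 37·285 + 2
41: 10547 = 41·257 + 10
43: 10547 = 43·245 + 12
47: 10547 = 47·224 + 19
53: 10547 = 53·199

53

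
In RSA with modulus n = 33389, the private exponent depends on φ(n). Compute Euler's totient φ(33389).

Factor: 33389 = 173 · 193.
φ(33389) = (173−1) · (193−1) = 172 · 192 = 33024.

33024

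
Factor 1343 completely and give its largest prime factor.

1343 = 17 · 79
79 is prime.
So 1343 = 17 · 79; the largest prime factor is 79.

79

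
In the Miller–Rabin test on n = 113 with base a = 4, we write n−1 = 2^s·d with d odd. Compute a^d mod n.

113 − 1 = 112 = 2^4 · 7, so d = 7.
4^1 ≡ 4 (mod 113)
4^2 ≡ 4^2 = 16 ≡ 16 (mod 113)
4^4 ≡ 16^2 = 256 ≡ 30 (mod 113)
7 = 4 + 2 + 1 in binary powers of 2.
So 4^7 ≡ 30 · 16 · 4 ≡ 112 (mod 113).
Since 4^d ≡ 112 (mod 113), base 4 does not prove 113 composite.

112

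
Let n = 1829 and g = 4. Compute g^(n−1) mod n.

653

4^1 ≡ 4 (mod 1829)
4^2 ≡ 4^2 = 16 ≡ 16 (mod 1829)
4^4 ≡ 16^2 = 256 ≡ 256 (mod 1829)
4^8 ≡ 256^2 = 65536 ≡ 1521 (mod 1829)
4^16 ≡ 1521^2 = 2313441 ≡ 1585 (mod 1829)
4^32 ≡ 1585^2 = 2512225 ≡ 1008 (mod 1829)
4^64 ≡ 1008^2 = 1016064 ≡ 969 (mod 1829)
4^128 ≡ 969^2 = 938961 ≡ 684 (mod 1829)
4^256 ≡ 684^2 = 467856 ≡ 1461 (mod 1829)
4^512 ≡ 1461^2 = 2134521 ≡ 78 (mod 1829)
4^1024 ≡ 78^2 = 6084 ≡ 597 (mod 1829)
1828 = 1024 + 512 + 256 + 32 + 4 in binary powers of 2.
So 4^1828 ≡ 597 · 78 · 1461 · 1008 · 256 ≡ 653 (mod 1829).
Since 653 ≠ 1, base 4 is a Fermat witness: 1829 is composite.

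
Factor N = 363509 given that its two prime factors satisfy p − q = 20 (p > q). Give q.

593

Since p = q + 20, we have 363509 = q(q + 20), so q² + 20q − 363509 = 0.
Discriminant: 20² + 4·363509 = 400 + 1454036 = 1454436; √1454436 = 1206.
q = (−20 + 1206)/2 = 593, and p = q + 20 = 613.
Check: 593 · 613 = 363509.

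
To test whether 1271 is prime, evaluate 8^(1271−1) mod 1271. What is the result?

1024

8^1 ≡ 8 (mod 1271)
8^2 ≡ 8^2 = 64 ≡ 64 (mod 1271)
8^4 ≡ 64^2 = 4096 ≡ 283 (mod 1271)
8^8 ≡ 283^2 = 80089 ≡ 16 (mod 1271)
8^16 ≡ 16^2 = 256 ≡ 256 (mod 1271)
8^32 ≡ 256^2 = 65536 ≡ 715 (mod 1271)
8^64 ≡ 715^2 = 511225 ≡ 283 (mod 1271)
8^128 ≡ 283^2 = 80089 ≡ 16 (mod 1271)
8^256 ≡ 16^2 = 256 ≡ 256 (mod 1271)
8^512 ≡ 256^2 = 65536 ≡ 715 (mod 1271)
8^1024 ≡ 715^2 = 511225 ≡ 283 (mod 1271)
1270 = 1024 + 128 + 64 + 32 + 16 + 4 + 2 in binary powers of 2.
So 8^1270 ≡ 283 · 16 · 283 · 715 · 256 · 283 · 64 ≡ 1024 (mod 1271).
Since 1024 ≠ 1, base 8 is a Fermat witness: 1271 is composite.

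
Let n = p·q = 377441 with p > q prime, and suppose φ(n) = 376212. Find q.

587

φ(n) = (p−1)(q−1) = n − (p+q) + 1, so p + q = 377441 − 376212 + 1 = 1230.
p and q are the roots of t² − 1230t + 377441 = 0.
Discriminant: 1230² − 4·377441 = 1512900 − 1509764 = 3136; √3136 = 56.
q = (1230 − 56)/2 = 587, p = (1230 + 56)/2 = 643.
Check: 587 · 643 = 377441.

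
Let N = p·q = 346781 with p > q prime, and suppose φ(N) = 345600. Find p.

φ(n) = (p−1)(q−1) = n − (p+q) + 1, so p + q = 346781 − 345600 + 1 = 1182.
p and q are the roots of t² − 1182t + 346781 = 0.
Discriminant: 1182² − 4·346781 = 1397124 − 1387124 = 10000; √10000 = 100.
q = (1182 − 100)/2 = 541, p = (1182 + 100)/2 = 641.
Check: 541 · 641 = 346781.

641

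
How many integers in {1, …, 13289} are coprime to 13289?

Factor: 13289 = 97 · 137.
φ(13289) = (97−1) · (137−1) = 96 · 136 = 13056.

13056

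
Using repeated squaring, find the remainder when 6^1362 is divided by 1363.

6^1 ≡ 6 (mod 1363)
6^2 ≡ 6^2 = 36 ≡ 36 (mod 1363)
6^4 ≡ 36^2 = 1296 ≡ 1296 (mod 1363)
6^8 ≡ 1296^2 = 1679616 ≡ 400 (mod 1363)
6^16 ≡ 400^2 = 160000 ≡ 529 (mod 1363)
6^32 ≡ 529^2 = 279841 ≡ 426 (mod 1363)
6^64 ≡ 426^2 = 181476 ≡ 197 (mod 1363)
6^128 ≡ 197^2 = 38809 ≡ 645 (mod 1363)
6^256 ≡ 645^2 = 416025 ≡ 310 (mod 1363)
6^512 ≡ 310^2 = 96100 ≡ 690 (mod 1363)
6^1024 ≡ 690^2 = 476100 ≡ 413 (mod 1363)
1362 = 1024 + 256 + 64 + 16 + 2 in binary powers of 2.
So 6^1362 ≡ 413 · 310 · 197 · 529 · 36 ≡ 397 (mod 1363).
Since 397 ≠ 1, base 6 is a Fermat witness: 1363 is composite.

397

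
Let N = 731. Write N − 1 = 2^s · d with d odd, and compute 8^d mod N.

94

731 − 1 = 730 = 2^1 · 365, so d = 365.
8^1 ≡ 8 (mod 731)
8^2 ≡ 8^2 = 64 ≡ 64 (mod 731)
8^4 ≡ 64^2 = 4096 ≡ 441 (mod 731)
8^8 ≡ 441^2 = 194481 ≡ 35 (mod 731)
8^16 ≡ 35^2 = 1225 ≡ 494 (mod 731)
8^32 ≡ 494^2 = 244036 ≡ 613 (mod 731)
8^64 ≡ 613^2 = 375769 ≡ 35 (mod 731)
8^128 ≡ 35^2 = 1225 ≡ 494 (mod 731)
8^256 ≡ 494^2 = 244036 ≡ 613 (mod 731)
365 = 256 + 64 + 32 + 8 + 4 + 1 in binary powers of 2.
So 8^365 ≡ 613 · 35 · 613 · 35 · 441 · 8 ≡ 94 (mod 731).
Squaring chain: 94; never reaches −1, so base 8 is a Miller–Rabin witness that 731 is composite.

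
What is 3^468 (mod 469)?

3^1 ≡ 3 (mod 469)
3^2 ≡ 3^2 = 9 ≡ 9 (mod 469)
3^4 ≡ 9^2 = 81 ≡ 81 (mod 469)
3^8 ≡ 81^2 = 6561 ≡ 464 (mod 469)
3^16 ≡ 464^2 = 215296 ≡ 25 (mod 469)
3^32 ≡ 25^2 = 625 ≡ 156 (mod 469)
3^64 ≡ 156^2 = 24336 ≡ 417 (mod 469)
3^128 ≡ 417^2 = 173889 ≡ 359 (mod 469)
3^256 ≡ 359^2 = 128881 ≡ 375 (mod 469)
468 = 256 + 128 + 64 + 16 + 4 in binary powers of 2.
So 3^468 ≡ 375 · 359 · 417 · 25 · 81 ≡ 260 (mod 469).
Since 260 ≠ 1, base 3 is a Fermat witness: 469 is composite.

260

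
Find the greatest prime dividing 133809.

133809 = 3 · 44603
44603 = 13 · 3431
3431 = 47 · 73
73 is prime.
So 133809 = 3 · 13 · 47 · 73; the largest prime factor is 73.

73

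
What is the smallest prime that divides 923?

13

923 is odd.
Digit sum 14, not divisible by 3.
Ends in 3: not divisible by 5.
7: 923 = 7·131 + 6
11: 923 = 11·83 + 10
13: 923 = 13·71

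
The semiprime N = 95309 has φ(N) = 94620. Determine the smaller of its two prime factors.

191

φ(n) = (p−1)(q−1) = n − (p+q) + 1, so p + q = 95309 − 94620 + 1 = 690.
p and q are the roots of t² − 690t + 95309 = 0.
Discriminant: 690² − 4·95309 = 476100 − 381236 = 94864; √94864 = 308.
q = (690 − 308)/2 = 191, p = (690 + 308)/2 = 499.
Check: 191 · 499 = 95309.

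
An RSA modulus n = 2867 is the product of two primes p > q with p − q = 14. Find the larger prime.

61

Since p = q + 14, we have 2867 = q(q + 14), so q² + 14q − 2867 = 0.
Discriminant: 14² + 4·2867 = 196 + 11468 = 11664; √11664 = 108.
q = (−14 + 108)/2 = 47, and p = q + 14 = 61.
Check: 47 · 61 = 2867.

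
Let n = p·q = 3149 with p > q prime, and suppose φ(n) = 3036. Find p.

67

φ(n) = (p−1)(q−1) = n − (p+q) + 1, so p + q = 3149 − 3036 + 1 = 114.
p and q are the roots of t² − 114t + 3149 = 0.
Discriminant: 114² − 4·3149 = 12996 − 12596 = 400; √400 = 20.
q = (114 − 20)/2 = 47, p = (114 + 20)/2 = 67.
Check: 47 · 67 = 3149.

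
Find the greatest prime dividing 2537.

2537 = 43 · 59
59 is prime.
So 2537 = 43 · 59; the largest prime factor is 59.

59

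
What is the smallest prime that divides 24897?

24897 is odd.
Digit sum 30, divisible by 3.

3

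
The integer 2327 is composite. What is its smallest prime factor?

13

2327 is odd.
Digit sum 14, not divisible by 3.
Ends in 7: not divisible by 5.
7: 2327 = 7·332 + 3
11: 2327 = 11·211 + 6
13: 2327 = 13·179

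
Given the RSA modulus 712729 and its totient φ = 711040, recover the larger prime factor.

881

φ(n) = (p−1)(q−1) = n − (p+q) + 1, so p + q = 712729 − 711040 + 1 = 1690.
p and q are the roots of t² − 1690t + 712729 = 0.
Discriminant: 1690² − 4·712729 = 2856100 − 2850916 = 5184; √5184 = 72.
q = (1690 − 72)/2 = 809, p = (1690 + 72)/2 = 881.
Check: 809 · 881 = 712729.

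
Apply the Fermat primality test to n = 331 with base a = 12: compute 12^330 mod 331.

12^1 ≡ 12 (mod 331)
12^2 ≡ 12^2 = 144 ≡ 144 (mod 331)
12^4 ≡ 144^2 = 20736 ≡ 214 (mod 331)
12^8 ≡ 214^2 = 45796 ≡ 118 (mod 331)
12^16 ≡ 118^2 = 13924 ≡ 22 (mod 331)
12^32 ≡ 22^2 = 484 ≡ 153 (mod 331)
12^64 ≡ 153^2 = 23409 ≡ 239 (mod 331)
12^128 ≡ 239^2 = 57121 ≡ 189 (mod 331)
12^256 ≡ 189^2 = 35721 ≡ 304 (mod 331)
330 = 256 + 64 + 8 + 2 in binary powers of 2.
So 12^330 ≡ 304 · 239 · 118 · 144 ≡ 1 (mod 331).
Since the result is 1, base 12 gives no evidence that 331 is composite.

1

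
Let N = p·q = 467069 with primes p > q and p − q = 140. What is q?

Since p = q + 140, we have 467069 = q(q + 140), so q² + 140q − 467069 = 0.
Discriminant: 140² + 4·467069 = 19600 + 1868276 = 1887876; √1887876 = 1374.
q = (−140 + 1374)/2 = 617, and p = q + 140 = 757.
Check: 617 · 757 = 467069.

617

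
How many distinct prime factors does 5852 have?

4

5852 = 2^2 · 1463
1463 = 7 · 209
209 = 11 · 19
5852 = 2^2 · 7 · 11 · 19, which has 4 distinct prime factors.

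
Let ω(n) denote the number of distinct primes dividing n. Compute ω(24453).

24453 = 3^2 · 2717
2717 = 11 · 247
247 = 13 · 19
24453 = 3^2 · 11 · 13 · 19, which has 4 distinct prime factors.

4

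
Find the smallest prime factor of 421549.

421549 is odd.
Digit sum 25, not divisible by 3.
Ends in 9: not divisible by 5.
7: 421549 = 7·60221 + 2
11: 421549 = 11·38322 + 7
13: 421549 = 13·32426 + 11
17: 421549 = 17·24797

17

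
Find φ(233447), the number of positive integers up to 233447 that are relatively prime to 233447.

221760

Factor: 233447 = 43 · 61 · 89.
φ(233447) = (43−1) · (61−1) · (89−1) = 42 · 60 · 88 = 221760.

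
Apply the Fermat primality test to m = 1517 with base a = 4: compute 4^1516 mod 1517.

1144

4^1 ≡ 4 (mod 1517)
4^2 ≡ 4^2 = 16 ≡ 16 (mod 1517)
4^4 ≡ 16^2 = 256 ≡ 256 (mod 1517)
4^8 ≡ 256^2 = 65536 ≡ 305 (mod 1517)
4^16 ≡ 305^2 = 93025 ≡ 488 (mod 1517)
4^32 ≡ 488^2 = 238144 ≡ 1492 (mod 1517)
4^64 ≡ 1492^2 = 2226064 ≡ 625 (mod 1517)
4^128 ≡ 625^2 = 390625 ≡ 756 (mod 1517)
4^256 ≡ 756^2 = 571536 ≡ 1144 (mod 1517)
4^512 ≡ 1144^2 = 1308736 ≡ 1082 (mod 1517)
4^1024 ≡ 1082^2 = 1170724 ≡ 1117 (mod 1517)
1516 = 1024 + 256 + 128 + 64 + 32 + 8 + 4 in binary powers of 2.
So 4^1516 ≡ 1117 · 1144 · 756 · 625 · 1492 · 305 · 256 ≡ 1144 (mod 1517).
Since 1144 ≠ 1, base 4 is a Fermat witness: 1517 is composite.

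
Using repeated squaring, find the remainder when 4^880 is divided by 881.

1

4^1 ≡ 4 (mod 881)
4^2 ≡ 4^2 = 16 ≡ 16 (mod 881)
4^4 ≡ 16^2 = 256 ≡ 256 (mod 881)
4^8 ≡ 256^2 = 65536 ≡ 342 (mod 881)
4^16 ≡ 342^2 = 116964 ≡ 672 (mod 881)
4^32 ≡ 672^2 = 451584 ≡ 512 (mod 881)
4^64 ≡ 512^2 = 262144 ≡ 487 (mod 881)
4^128 ≡ 487^2 = 237169 ≡ 180 (mod 881)
4^256 ≡ 180^2 = 32400 ≡ 684 (mod 881)
4^512 ≡ 684^2 = 467856 ≡ 45 (mod 881)
880 = 512 + 256 + 64 + 32 + 16 in binary powers of 2.
So 4^880 ≡ 45 · 684 · 487 · 512 · 672 ≡ 1 (mod 881).
Since the result is 1, base 4 gives no evidence that 881 is composite.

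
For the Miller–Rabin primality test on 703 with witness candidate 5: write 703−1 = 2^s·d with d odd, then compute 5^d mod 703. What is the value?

703 − 1 = 702 = 2^1 · 351, so d = 351.
5^1 ≡ 5 (mod 703)
5^2 ≡ 5^2 = 25 ≡ 25 (mod 703)
5^4 ≡ 25^2 = 625 ≡ 625 (mod 703)
5^8 ≡ 625^2 = 390625 ≡ 460 (mod 703)
5^16 ≡ 460^2 = 211600 ≡ 700 (mod 703)
5^32 ≡ 700^2 = 490000 ≡ 9 (mod 703)
5^64 ≡ 9^2 = 81 ≡ 81 (mod 703)
5^128 ≡ 81^2 = 6561 ≡ 234 (mod 703)
5^256 ≡ 234^2 = 54756 ≡ 625 (mod 703)
351 = 256 + 64 + 16 + 8 + 4 + 2 + 1 in binary powers of 2.
So 5^351 ≡ 625 · 81 · 700 · 460 · 625 · 25 · 5 ≡ 438 (mod 703).
Squaring chain: 438; never reaches −1, so base 5 is a Miller–Rabin witness that 703 is composite.

438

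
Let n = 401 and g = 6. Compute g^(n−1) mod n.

6^1 ≡ 6 (mod 401)
6^2 ≡ 6^2 = 36 ≡ 36 (mod 401)
6^4 ≡ 36^2 = 1296 ≡ 93 (mod 401)
6^8 ≡ 93^2 = 8649 ≡ 228 (mod 401)
6^16 ≡ 228^2 = 51984 ≡ 255 (mod 401)
6^32 ≡ 255^2 = 65025 ≡ 63 (mod 401)
6^64 ≡ 63^2 = 3969 ≡ 360 (mod 401)
6^128 ≡ 360^2 = 129600 ≡ 77 (mod 401)
6^256 ≡ 77^2 = 5929 ≡ 315 (mod 401)
400 = 256 + 128 + 16 in binary powers of 2.
So 6^400 ≡ 315 · 77 · 255 ≡ 1 (mod 401).
Since the result is 1, base 6 gives no evidence that 401 is composite.

1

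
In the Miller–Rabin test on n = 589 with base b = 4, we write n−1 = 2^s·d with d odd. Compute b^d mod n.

589 − 1 = 588 = 2^2 · 147, so d = 147.
4^1 ≡ 4 (mod 589)
4^2 ≡ 4^2 = 16 ≡ 16 (mod 589)
4^4 ≡ 16^2 = 256 ≡ 256 (mod 589)
4^8 ≡ 256^2 = 65536 ≡ 157 (mod 589)
4^16 ≡ 157^2 = 24649 ≡ 500 (mod 589)
4^32 ≡ 500^2 = 250000 ≡ 264 (mod 589)
4^64 ≡ 264^2 = 69696 ≡ 194 (mod 589)
4^128 ≡ 194^2 = 37636 ≡ 529 (mod 589)
147 = 128 + 16 + 2 + 1 in binary powers of 2.
So 4^147 ≡ 529 · 500 · 16 · 4 ≡ 140 (mod 589).
Squaring chain: 140 → 163; never reaches −1, so base 4 is a Miller–Rabin witness that 589 is composite.

140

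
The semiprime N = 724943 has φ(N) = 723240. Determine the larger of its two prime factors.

883

φ(n) = (p−1)(q−1) = n − (p+q) + 1, so p + q = 724943 − 723240 + 1 = 1704.
p and q are the roots of t² − 1704t + 724943 = 0.
Discriminant: 1704² − 4·724943 = 2903616 − 2899772 = 3844; √3844 = 62.
q = (1704 − 62)/2 = 821, p = (1704 + 62)/2 = 883.
Check: 821 · 883 = 724943.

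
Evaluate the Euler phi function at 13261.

13024

Factor: 13261 = 89 · 149.
φ(13261) = (89−1) · (149−1) = 88 · 148 = 13024.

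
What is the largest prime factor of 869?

79

869 = 11 · 79
79 is prime.
So 869 = 11 · 79; the largest prime factor is 79.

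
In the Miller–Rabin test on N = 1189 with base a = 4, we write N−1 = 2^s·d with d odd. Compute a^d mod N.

1189 − 1 = 1188 = 2^2 · 297, so d = 297.
4^1 ≡ 4 (mod 1189)
4^2 ≡ 4^2 = 16 ≡ 16 (mod 1189)
4^4 ≡ 16^2 = 256 ≡ 256 (mod 1189)
4^8 ≡ 256^2 = 65536 ≡ 141 (mod 1189)
4^16 ≡ 141^2 = 19881 ≡ 857 (mod 1189)
4^32 ≡ 857^2 = 734449 ≡ 836 (mod 1189)
4^64 ≡ 836^2 = 698896 ≡ 953 (mod 1189)
4^128 ≡ 953^2 = 908209 ≡ 1002 (mod 1189)
4^256 ≡ 1002^2 = 1004004 ≡ 488 (mod 1189)
297 = 256 + 32 + 8 + 1 in binary powers of 2.
So 4^297 ≡ 488 · 836 · 141 · 4 ≡ 1050 (mod 1189).
Squaring chain: 1050 → 297; never reaches −1, so base 4 is a Miller–Rabin witness that 1189 is composite.

1050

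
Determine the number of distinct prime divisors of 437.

2

437 = 19 · 23
437 = 19 · 23, which has 2 distinct prime factors.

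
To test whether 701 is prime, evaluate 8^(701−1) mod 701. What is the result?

8^1 ≡ 8 (mod 701)
8^2 ≡ 8^2 = 64 ≡ 64 (mod 701)
8^4 ≡ 64^2 = 4096 ≡ 591 (mod 701)
8^8 ≡ 591^2 = 349281 ≡ 183 (mod 701)
8^16 ≡ 183^2 = 33489 ≡ 542 (mod 701)
8^32 ≡ 542^2 = 293764 ≡ 45 (mod 701)
8^64 ≡ 45^2 = 2025 ≡ 623 (mod 701)
8^128 ≡ 623^2 = 388129 ≡ 476 (mod 701)
8^256 ≡ 476^2 = 226576 ≡ 153 (mod 701)
8^512 ≡ 153^2 = 23409 ≡ 276 (mod 701)
700 = 512 + 128 + 32 + 16 + 8 + 4 in binary powers of 2.
So 8^700 ≡ 276 · 476 · 45 · 542 · 183 · 591 ≡ 1 (mod 701).
Since the result is 1, base 8 gives no evidence that 701 is composite.

1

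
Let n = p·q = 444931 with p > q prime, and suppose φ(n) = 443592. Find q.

φ(n) = (p−1)(q−1) = n − (p+q) + 1, so p + q = 444931 − 443592 + 1 = 1340.
p and q are the roots of t² − 1340t + 444931 = 0.
Discriminant: 1340² − 4·444931 = 1795600 − 1779724 = 15876; √15876 = 126.
q = (1340 − 126)/2 = 607, p = (1340 + 126)/2 = 733.
Check: 607 · 733 = 444931.

607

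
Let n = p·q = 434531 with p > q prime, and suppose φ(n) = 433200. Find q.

φ(n) = (p−1)(q−1) = n − (p+q) + 1, so p + q = 434531 − 433200 + 1 = 1332.
p and q are the roots of t² − 1332t + 434531 = 0.
Discriminant: 1332² − 4·434531 = 1774224 − 1738124 = 36100; √36100 = 190.
q = (1332 − 190)/2 = 571, p = (1332 + 190)/2 = 761.
Check: 571 · 761 = 434531.

571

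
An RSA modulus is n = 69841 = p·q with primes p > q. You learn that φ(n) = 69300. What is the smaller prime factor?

211

φ(n) = (p−1)(q−1) = n − (p+q) + 1, so p + q = 69841 − 69300 + 1 = 542.
p and q are the roots of t² − 542t + 69841 = 0.
Discriminant: 542² − 4·69841 = 293764 − 279364 = 14400; √14400 = 120.
q = (542 − 120)/2 = 211, p = (542 + 120)/2 = 331.
Check: 211 · 331 = 69841.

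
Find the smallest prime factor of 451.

11

451 is odd.
Digit sum 10, not divisible by 3.
Ends in 1: not divisible by 5.
7: 451 = 7·64 + 3
11: 451 = 11·41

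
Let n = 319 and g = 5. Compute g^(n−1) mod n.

136

5^1 ≡ 5 (mod 319)
5^2 ≡ 5^2 = 25 ≡ 25 (mod 319)
5^4 ≡ 25^2 = 625 ≡ 306 (mod 319)
5^8 ≡ 306^2 = 93636 ≡ 169 (mod 319)
5^16 ≡ 169^2 = 28561 ≡ 170 (mod 319)
5^32 ≡ 170^2 = 28900 ≡ 190 (mod 319)
5^64 ≡ 190^2 = 36100 ≡ 53 (mod 319)
5^128 ≡ 53^2 = 2809 ≡ 257 (mod 319)
5^256 ≡ 257^2 = 66049 ≡ 16 (mod 319)
318 = 256 + 32 + 16 + 8 + 4 + 2 in binary powers of 2.
So 5^318 ≡ 16 · 190 · 170 · 169 · 306 · 25 ≡ 136 (mod 319).
Since 136 ≠ 1, base 5 is a Fermat witness: 319 is composite.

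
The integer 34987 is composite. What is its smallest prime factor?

34987 is odd.
Digit sum 31, not divisible by 3.
Ends in 7: not divisible by 5.
7: 34987 = 7·4998 + 1
11: 34987 = 11·3180 + 7
13: 34987 = 13·2691 + 4
17: 34987 = 17·2058 + 1
19: 34987 = 19·1841 + 8
23: 34987 = 23·1521 + 4
29: 34987 = 29·1206 + 13
31: 34987 = 31·1128 + 19
37: 34987 = 37·945 + 22
41: 34987 = 41·853 + 14
43: 34987 = 43·813 + 28
47: 34987 = 47·744 + 19
53: 34987 = 53·660 + 7
59: 34987 = 59·593

59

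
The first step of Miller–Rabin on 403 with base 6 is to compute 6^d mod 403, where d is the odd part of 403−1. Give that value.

403 − 1 = 402 = 2^1 · 201, so d = 201.
6^1 ≡ 6 (mod 403)
6^2 ≡ 6^2 = 36 ≡ 36 (mod 403)
6^4 ≡ 36^2 = 1296 ≡ 87 (mod 403)
6^8 ≡ 87^2 = 7569 ≡ 315 (mod 403)
6^16 ≡ 315^2 = 99225 ≡ 87 (mod 403)
6^32 ≡ 87^2 = 7569 ≡ 315 (mod 403)
6^64 ≡ 315^2 = 99225 ≡ 87 (mod 403)
6^128 ≡ 87^2 = 7569 ≡ 315 (mod 403)
201 = 128 + 64 + 8 + 1 in binary powers of 2.
So 6^201 ≡ 315 · 87 · 315 · 6 ≡ 278 (mod 403).
Squaring chain: 278; never reaches −1, so base 6 is a Miller–Rabin witness that 403 is composite.

278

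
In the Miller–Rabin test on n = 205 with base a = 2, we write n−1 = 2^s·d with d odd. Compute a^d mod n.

205 − 1 = 204 = 2^2 · 51, so d = 51.
2^1 ≡ 2 (mod 205)
2^2 ≡ 2^2 = 4 ≡ 4 (mod 205)
2^4 ≡ 4^2 = 16 ≡ 16 (mod 205)
2^8 ≡ 16^2 = 256 ≡ 51 (mod 205)
2^16 ≡ 51^2 = 2601 ≡ 141 (mod 205)
2^32 ≡ 141^2 = 19881 ≡ 201 (mod 205)
51 = 32 + 16 + 2 + 1 in binary powers of 2.
So 2^51 ≡ 201 · 141 · 4 · 2 ≡ 203 (mod 205).
Squaring chain: 203 → 4; never reaches −1, so base 2 is a Miller–Rabin witness that 205 is composite.

203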